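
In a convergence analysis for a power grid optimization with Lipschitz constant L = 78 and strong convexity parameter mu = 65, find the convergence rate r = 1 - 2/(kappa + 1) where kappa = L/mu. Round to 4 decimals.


Step 1: Compute the condition number.
kappa = L/mu = 78/65 = 1.2
Step 2: Compute the convergence rate.
r = 1 - 2/(kappa + 1) = 1 - 2*mu/(L + mu) = (L - mu)/(L + mu) = 13/143 = 0.0909


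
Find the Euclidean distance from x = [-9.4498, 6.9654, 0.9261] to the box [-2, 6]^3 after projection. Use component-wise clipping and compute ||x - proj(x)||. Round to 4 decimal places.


Project each component onto [-2, 6].
clip(-9.4498) = -2.0, clip(6.9654) = 6.0, clip(0.9261) = 0.9261
Projection = [-2.0, 6.0, 0.9261]
Squared diffs: [55.4995, 0.932, 0.0]
Distance = sqrt(56.4315) = 7.5121


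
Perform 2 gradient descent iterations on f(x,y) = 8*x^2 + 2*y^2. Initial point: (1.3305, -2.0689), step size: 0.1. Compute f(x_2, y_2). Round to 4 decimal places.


Gradient descent on f(x,y) = 8*x^2 + 2*y^2.
Starting point: (1.3305, -2.0689), alpha = 0.1
Step 1: grad_x = 2*8*1.3305 = 21.288, grad_y = 2*2*-2.0689 = -8.2756
  x_1 = 1.3305 - 0.1*21.288 = -0.7983
  y_1 = -2.0689 - 0.1*-8.2756 = -1.2413
Step 2: grad_x = 2*8*-0.7983 = -12.7728, grad_y = 2*2*-1.2413 = -4.9654
  x_2 = -0.7983 - 0.1*-12.7728 = 0.479
  y_2 = -1.2413 - 0.1*-4.9654 = -0.7448
f(0.479, -0.7448) = 8*0.479^2 + 2*(-0.7448)^2 = 2.9448


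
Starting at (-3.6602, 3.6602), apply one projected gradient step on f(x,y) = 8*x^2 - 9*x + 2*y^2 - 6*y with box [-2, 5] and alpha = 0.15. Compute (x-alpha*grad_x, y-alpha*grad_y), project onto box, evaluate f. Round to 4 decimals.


Step 1: Compute gradient at (-3.6602, 3.6602).
grad_x = 2*8*-3.6602 - 9 = -67.5632
grad_y = 2*2*3.6602 - 6 = 8.6408
Step 2: Gradient step.
x_raw = -3.6602 - 0.15*-67.5632 = 6.4743
y_raw = 3.6602 - 0.15*8.6408 = 2.3641
Step 3: Project onto [-2, 5].
x_proj = clip(6.4743) = 5.0
y_proj = clip(2.3641) = 2.3641
Step 4: Evaluate f.
f(5.0, 2.3641) = 151.9933


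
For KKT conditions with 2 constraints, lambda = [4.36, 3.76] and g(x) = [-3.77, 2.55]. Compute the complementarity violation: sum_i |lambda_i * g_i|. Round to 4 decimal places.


KKT complementary slackness check:
lambda_1 * g_1 = 4.36 * -3.77 = -16.4372
lambda_2 * g_2 = 3.76 * 2.55 = 9.588
Total violation = 16.4372 + 9.588 = 26.0252


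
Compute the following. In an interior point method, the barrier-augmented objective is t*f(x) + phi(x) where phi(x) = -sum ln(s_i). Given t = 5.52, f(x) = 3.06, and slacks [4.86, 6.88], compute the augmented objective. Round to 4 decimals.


Step 1: Compute log-barrier.
ln values: [1.581, 1.9286]
phi = -(1.581 + 1.9286) = -3.5097
Step 2: Compute augmented objective.
t*f(x) = 5.52*3.06 = 16.8912
Total = 16.8912 - 3.5097 = 13.3815


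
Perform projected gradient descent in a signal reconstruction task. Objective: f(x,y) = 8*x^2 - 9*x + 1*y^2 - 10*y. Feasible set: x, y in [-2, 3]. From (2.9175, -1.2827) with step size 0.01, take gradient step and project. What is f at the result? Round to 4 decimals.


Step 1: Compute gradient at (2.9175, -1.2827).
grad_x = 2*8*2.9175 - 9 = 37.68
grad_y = 2*1*-1.2827 - 10 = -12.5654
Step 2: Gradient step.
x_raw = 2.9175 - 0.01*37.68 = 2.5407
y_raw = -1.2827 - 0.01*-12.5654 = -1.157
Step 3: Project onto [-2, 3].
x_proj = clip(2.5407) = 2.5407
y_proj = clip(-1.157) = -1.157
Step 4: Evaluate f.
f(2.5407, -1.157) = 41.6842


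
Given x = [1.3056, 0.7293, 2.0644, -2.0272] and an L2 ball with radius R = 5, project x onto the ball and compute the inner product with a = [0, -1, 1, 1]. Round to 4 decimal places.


Step 1: Compute ||x|| (intermediates to 6 decimals).
||x|| = sqrt(1.3056^2 + 0.7293^2 + 2.0644^2 + (-2.0272)^2) = 3.256955
Step 2: Project.
Since ||x|| <= R, proj = x (no scaling needed).
proj(x) = [1.3056, 0.7293, 2.0644, -2.0272]
Step 3: Dot product.
a^T * proj(x) = 0*1.3056 - 1*0.7293 + 1*2.0644 + 1*(-2.0272) = -0.6921


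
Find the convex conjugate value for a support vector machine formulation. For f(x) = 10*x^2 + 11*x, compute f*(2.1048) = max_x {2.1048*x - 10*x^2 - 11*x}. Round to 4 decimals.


f*(y) = sup_x {y*x - a*x^2 - b*x} = sup_x {(y-b)*x - a*x^2}
FOC: (y - b) - 2a*x = 0 => x* = (y - b)/(2a)
x* = (2.1048 - 11)/(2*10) = -0.4448
f*(2.1048) = (y-b)^2/(4a) = (2.1048 - 11)^2/(4*10)
= 79.1246/40 = 1.9781


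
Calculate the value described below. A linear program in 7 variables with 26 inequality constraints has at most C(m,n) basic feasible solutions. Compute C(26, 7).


Each vertex corresponds to some choice of n active constraints out of m, so the number of vertices is at most C(m, n) = m! / (n!(m-n)!).
m = 26, n = 7
Numerator: 26 * 25 * 24 * 23 * 22 * 21 * 20
Denominator: 7! = 5040
C(26, 7) = 657800


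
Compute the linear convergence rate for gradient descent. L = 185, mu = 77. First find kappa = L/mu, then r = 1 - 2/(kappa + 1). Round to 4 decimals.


Step 1: Compute the condition number.
kappa = L/mu = 185/77 = 2.4026
Step 2: Compute the convergence rate.
r = 1 - 2/(kappa + 1) = 1 - 2*mu/(L + mu) = (L - mu)/(L + mu) = 108/262 = 0.4122


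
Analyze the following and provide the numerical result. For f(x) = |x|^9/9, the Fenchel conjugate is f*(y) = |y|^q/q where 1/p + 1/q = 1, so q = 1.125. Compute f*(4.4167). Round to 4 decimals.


The conjugate exponent q satisfies 1/p + 1/q = 1.
p = 9, so q = 9/(9 - 1) = 1.125
|y|^q = 4.4167^1.125 = 5.3178
f*(4.4167) = 5.3178 / 1.125 = 4.727


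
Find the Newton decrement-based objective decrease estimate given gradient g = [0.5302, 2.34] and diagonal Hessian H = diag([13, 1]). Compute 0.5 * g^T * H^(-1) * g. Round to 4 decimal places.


Step 1: H is diagonal, so H^(-1) * g = [0.0408, 2.34].
Step 2: g^T H^(-1) g = sum_i g_i^2 / H_ii
  = (0.5302)^2/13 + (2.34)^2/1
  = 0.0216 + 5.4756 = 5.4972
Step 3: Objective decrease = 0.5 * g^T H^(-1) g = 2.7486


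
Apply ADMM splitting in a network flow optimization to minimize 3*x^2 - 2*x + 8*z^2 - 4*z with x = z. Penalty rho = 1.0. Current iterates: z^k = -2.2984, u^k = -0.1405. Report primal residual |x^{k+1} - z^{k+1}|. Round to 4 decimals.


ADMM iteration with rho = 1.0, z^k = -2.2984, u^k = -0.1405
Step 1: x-update.
Minimize 3*x^2 - 2*x + (1.0/2)*(x + 2.2984 - 0.1405)^2
FOC: (2*3 + 1.0)*x = 2 + 1.0*(-2.2984 + 0.1405)
x^{k+1} = -0.0226
Step 2: z-update.
Minimize 8*z^2 - 4*z + (1.0/2)*(-0.0226 - z - 0.1405)^2
FOC: (2*8 + 1.0)*z = 4 + 1.0*(-0.0226 - 0.1405)
z^{k+1} = 0.2257
Step 3: u-update.
u^{k+1} = -0.1405 - 0.0226 - 0.2257 = -0.3888
Step 4: Primal residual = |-0.0226 - 0.2257| = 0.2483


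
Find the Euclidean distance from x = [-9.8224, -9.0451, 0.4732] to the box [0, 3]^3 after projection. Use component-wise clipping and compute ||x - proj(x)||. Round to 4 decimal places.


Project each component onto [0, 3].
clip(-9.8224) = 0.0, clip(-9.0451) = 0.0, clip(0.4732) = 0.4732
Projection = [0.0, 0.0, 0.4732]
Squared diffs: [96.4795, 81.8138, 0.0]
Distance = sqrt(178.2933) = 13.3527


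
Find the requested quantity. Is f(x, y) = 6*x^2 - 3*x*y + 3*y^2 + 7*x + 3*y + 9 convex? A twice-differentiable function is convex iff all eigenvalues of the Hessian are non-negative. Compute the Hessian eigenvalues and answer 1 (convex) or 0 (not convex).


The Hessian of f(x,y) = 6*x^2 - 3*x*y + 3*y^2 + 7*x + 3*y + 9 is:
H = [[12, -3], [-3, 6]]
Trace = 12 + 6 = 18
Determinant = 12*6 - (-3)^2 = 63
Discriminant = (18)^2 - 4*63 = 72.0
Eigenvalues: lambda_1 = 4.7574, lambda_2 = 13.2426
The function is convex.

1


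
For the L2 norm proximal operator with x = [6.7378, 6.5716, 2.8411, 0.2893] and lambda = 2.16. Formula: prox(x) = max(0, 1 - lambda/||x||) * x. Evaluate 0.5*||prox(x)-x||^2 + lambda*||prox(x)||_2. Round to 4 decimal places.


Step 1: Compute ||x||.
||x|| = 9.8356
Step 2: Compute scaling factor.
scale = max(0, 1 - 2.16/9.8356) = 0.7804
Step 3: prox(x) = [5.2581, 5.1284, 2.2172, 0.2258]
||prox(x)|| = 7.6756
Step 4: Proximal objective.
0.5*||prox-x||^2 = 2.3328
lambda*||prox|| = 16.5793
Total = 18.9121


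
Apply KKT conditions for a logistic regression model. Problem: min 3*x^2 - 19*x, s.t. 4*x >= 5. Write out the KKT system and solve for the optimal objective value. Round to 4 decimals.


Step 1: Try lambda = 0 (constraint inactive).
Stationarity: 2*3*x - 19 = 0
x* = 19/(2*3) = 19/6 = 3.1667 (rounded; the exact value 19/6 is used below)
Check constraint: 4*3.1667 = 12.6668 >= 5 -- satisfied.
Step 2: Compute optimal value.
f(x*) = 3*(19/6)^2 - 19*(19/6) = -30.0833


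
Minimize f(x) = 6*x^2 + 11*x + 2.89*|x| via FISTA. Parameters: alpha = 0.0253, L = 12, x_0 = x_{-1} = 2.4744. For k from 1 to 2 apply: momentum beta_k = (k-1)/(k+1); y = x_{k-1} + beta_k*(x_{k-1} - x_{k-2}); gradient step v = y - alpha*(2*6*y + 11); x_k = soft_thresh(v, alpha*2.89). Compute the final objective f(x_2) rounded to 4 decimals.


FISTA on f(x) = 6*x^2 + 11*x + 2.89*|x|
L = 12, alpha = 0.0253
Iteration 1: beta = 0.0, y = 2.4744 + 0.0*(2.4744 - 2.4744) = 2.4744
  grad(y) = 40.6928, v = y - alpha*grad = 1.4449
  prox(v) = soft_thresh(1.4449, 0.0731) = 1.3718
Iteration 2: beta = 0.3333, y = 1.3718 + 0.3333*(1.3718 - 2.4744) = 1.0042
  grad(y) = 23.0505, v = y - alpha*grad = 0.421
  prox(v) = soft_thresh(0.421, 0.0731) = 0.3479
f(x_2) = 6*0.3479^2 + 11*0.3479 + 2.89*|0.3479| = 5.5588


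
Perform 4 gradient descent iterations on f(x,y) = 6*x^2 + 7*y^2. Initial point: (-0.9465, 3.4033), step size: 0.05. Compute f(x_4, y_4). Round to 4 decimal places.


Gradient descent on f(x,y) = 6*x^2 + 7*y^2.
Starting point: (-0.9465, 3.4033), alpha = 0.05
Step 1: grad_x = 2*6*-0.9465 = -11.358, grad_y = 2*7*3.4033 = 47.6462
  x_1 = -0.9465 - 0.05*-11.358 = -0.3786
  y_1 = 3.4033 - 0.05*47.6462 = 1.021
Step 2: grad_x = 2*6*-0.3786 = -4.5432, grad_y = 2*7*1.021 = 14.2939
  x_2 = -0.3786 - 0.05*-4.5432 = -0.1514
  y_2 = 1.021 - 0.05*14.2939 = 0.3063
Step 3: grad_x = 2*6*-0.1514 = -1.8173, grad_y = 2*7*0.3063 = 4.2882
  x_3 = -0.1514 - 0.05*-1.8173 = -0.0606
  y_3 = 0.3063 - 0.05*4.2882 = 0.0919
Step 4: grad_x = 2*6*-0.0606 = -0.7269, grad_y = 2*7*0.0919 = 1.2864
  x_4 = -0.0606 - 0.05*-0.7269 = -0.0242
  y_4 = 0.0919 - 0.05*1.2864 = 0.0276
f(-0.0242, 0.0276) = 6*(-0.0242)^2 + 7*0.0276^2 = 0.0088


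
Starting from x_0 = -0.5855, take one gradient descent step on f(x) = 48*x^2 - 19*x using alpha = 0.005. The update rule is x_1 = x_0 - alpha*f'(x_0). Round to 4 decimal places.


We compute the gradient at x_0 and apply the update.
f'(x) = 96*x - 19
f'(-0.5855) = 96*-0.5855 - 19 = -75.208
x_1 = -0.5855 - 0.005*-75.208 = -0.2095


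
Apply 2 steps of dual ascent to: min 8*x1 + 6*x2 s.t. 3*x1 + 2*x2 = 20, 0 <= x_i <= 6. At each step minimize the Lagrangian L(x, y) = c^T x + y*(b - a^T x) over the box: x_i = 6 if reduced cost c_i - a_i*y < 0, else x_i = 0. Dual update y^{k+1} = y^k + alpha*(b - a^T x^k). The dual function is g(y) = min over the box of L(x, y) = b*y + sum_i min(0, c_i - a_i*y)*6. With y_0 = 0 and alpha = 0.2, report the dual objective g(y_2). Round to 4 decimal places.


Dual ascent for LP: min 8*x1 + 6*x2, 3*x1 + 2*x2 = 20, 0 <= x_i <= 6
Step 1: y^k = 0.0, reduced costs: (8.0, 6.0)
  x^k = (0.0, 0.0), subgradient = b - a^T x = 20.0
  y^{k+1} = 0.0 + 0.2*20.0 = 4.0
Step 2: y^k = 4.0, reduced costs: (-4.0, -2.0)
  x^k = (6.0, 6.0), subgradient = b - a^T x = -10.0
  y^{k+1} = 4.0 + 0.2*-10.0 = 2.0
Dual objective at y_2 = 2.0: reduced costs (2.0, 2.0), box minimizer x = (0.0, 0.0)
g(y_2) = b*y + (c1 - a1*y)*x1 + (c2 - a2*y)*x2 = 20*2.0 + 2.0*0.0 + 2.0*0.0 = 40.0 + 0.0 + 0.0 = 40.0


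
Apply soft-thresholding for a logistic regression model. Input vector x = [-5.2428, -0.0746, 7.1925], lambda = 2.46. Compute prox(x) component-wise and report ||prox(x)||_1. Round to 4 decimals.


Soft-thresholding with lambda = 2.46:
prox(-5.2428) = sign(-5.2428)*max(|-5.2428| - 2.46, 0) = -2.7828
prox(-0.0746) = sign(-0.0746)*max(|-0.0746| - 2.46, 0) = 0.0
prox(7.1925) = sign(7.1925)*max(|7.1925| - 2.46, 0) = 4.7325
prox(x) = [-2.7828, 0.0, 4.7325]
||prox(x)||_1 = 2.7828 + 0.0 + 4.7325 = 7.5153


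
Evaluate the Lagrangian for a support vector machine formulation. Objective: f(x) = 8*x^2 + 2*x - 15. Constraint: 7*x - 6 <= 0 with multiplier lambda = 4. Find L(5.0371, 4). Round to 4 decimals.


Step 1: Evaluate f(x).
f(5.0371) = 8*5.0371^2 + 2*5.0371 - 15 = 198.0532
Step 2: Evaluate g(x).
g(5.0371) = 7*5.0371 - 6 = 29.2597
Step 3: Compute Lagrangian.
L = 198.0532 + 4*29.2597 = 315.092


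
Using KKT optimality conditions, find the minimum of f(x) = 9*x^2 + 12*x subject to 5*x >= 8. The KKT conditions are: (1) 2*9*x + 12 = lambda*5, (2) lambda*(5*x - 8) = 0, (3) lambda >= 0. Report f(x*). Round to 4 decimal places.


Step 1: Try lambda = 0 (constraint inactive).
x_unc = -12/(2*9) = -0.6667
Check: 5*-0.6667 = -3.3335 < 8 -- violated!
Step 2: Constraint must be active: 5*x = 8
x* = 8/5 = 1.6
lambda = (2*9*1.6 + 12)/5 = 8.16
Step 3: Compute optimal value.
f(x*) = 9*1.6^2 + 12*1.6 = 42.24


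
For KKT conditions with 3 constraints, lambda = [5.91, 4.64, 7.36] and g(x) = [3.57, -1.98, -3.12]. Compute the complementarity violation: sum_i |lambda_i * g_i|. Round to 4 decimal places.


KKT complementary slackness check:
lambda_1 * g_1 = 5.91 * 3.57 = 21.0987
lambda_2 * g_2 = 4.64 * -1.98 = -9.1872
lambda_3 * g_3 = 7.36 * -3.12 = -22.9632
Total violation = 21.0987 + 9.1872 + 22.9632 = 53.2491


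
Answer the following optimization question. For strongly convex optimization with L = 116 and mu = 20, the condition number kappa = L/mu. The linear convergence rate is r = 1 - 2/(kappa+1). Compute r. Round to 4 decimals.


Step 1: Compute the condition number.
kappa = L/mu = 116/20 = 5.8
Step 2: Compute the convergence rate.
r = 1 - 2/(kappa + 1) = 1 - 2*mu/(L + mu) = (L - mu)/(L + mu) = 96/136 = 0.7059


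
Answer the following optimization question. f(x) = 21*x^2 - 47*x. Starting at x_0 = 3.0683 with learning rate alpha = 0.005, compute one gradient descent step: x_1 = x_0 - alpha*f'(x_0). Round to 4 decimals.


We compute the gradient at x_0 and apply the update.
f'(x) = 42*x - 47
f'(3.0683) = 42*3.0683 - 47 = 81.8686
x_1 = 3.0683 - 0.005*81.8686 = 2.659


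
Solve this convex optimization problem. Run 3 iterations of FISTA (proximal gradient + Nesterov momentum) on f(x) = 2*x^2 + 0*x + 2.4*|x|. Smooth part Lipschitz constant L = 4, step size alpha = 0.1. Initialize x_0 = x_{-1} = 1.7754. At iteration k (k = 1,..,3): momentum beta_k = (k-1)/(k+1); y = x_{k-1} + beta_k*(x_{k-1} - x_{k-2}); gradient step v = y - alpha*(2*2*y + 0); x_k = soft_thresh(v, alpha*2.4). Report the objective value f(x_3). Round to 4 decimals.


FISTA on f(x) = 2*x^2 + 0*x + 2.4*|x|
L = 4, alpha = 0.1
Iteration 1: beta = 0.0, y = 1.7754 + 0.0*(1.7754 - 1.7754) = 1.7754
  grad(y) = 7.1016, v = y - alpha*grad = 1.0652
  prox(v) = soft_thresh(1.0652, 0.24) = 0.8252
Iteration 2: beta = 0.3333, y = 0.8252 + 0.3333*(0.8252 - 1.7754) = 0.5085
  grad(y) = 2.0341, v = y - alpha*grad = 0.3051
  prox(v) = soft_thresh(0.3051, 0.24) = 0.0651
Iteration 3: beta = 0.5, y = 0.0651 + 0.5*(0.0651 - 0.8252) = -0.315
  grad(y) = -1.2598, v = y - alpha*grad = -0.189
  prox(v) = soft_thresh(-0.189, 0.24) = 0.0
f(x_3) = 2*0.0^2 + 0*0.0 + 2.4*|0.0| = 0.0


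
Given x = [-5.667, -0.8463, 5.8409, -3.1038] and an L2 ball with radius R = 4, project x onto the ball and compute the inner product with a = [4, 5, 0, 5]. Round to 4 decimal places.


Step 1: Compute ||x|| (intermediates to 6 decimals).
||x|| = sqrt((-5.667)^2 + (-0.8463)^2 + 5.8409^2 + (-3.1038)^2) = 8.751046
Step 2: Project.
Since ||x|| > R, scale = R/||x|| = 4/8.751046 = 0.457088, proj(x) = scale * x
proj(x) = [-2.590318, -0.386834, 2.669805, -1.41871]
Step 3: Dot product.
a^T * proj(x) = 4*(-2.590318) + 5*(-0.386834) + 0*2.669805 + 5*(-1.41871) = -19.389


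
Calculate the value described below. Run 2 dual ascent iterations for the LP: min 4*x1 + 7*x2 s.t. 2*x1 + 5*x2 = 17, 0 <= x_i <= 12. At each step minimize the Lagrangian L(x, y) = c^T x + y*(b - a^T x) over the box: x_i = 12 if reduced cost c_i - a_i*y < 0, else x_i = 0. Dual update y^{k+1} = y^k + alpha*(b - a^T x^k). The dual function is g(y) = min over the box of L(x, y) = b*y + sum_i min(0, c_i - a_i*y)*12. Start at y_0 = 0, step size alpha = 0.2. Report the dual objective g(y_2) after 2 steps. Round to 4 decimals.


Dual ascent for LP: min 4*x1 + 7*x2, 2*x1 + 5*x2 = 17, 0 <= x_i <= 12
Step 1: y^k = 0.0, reduced costs: (4.0, 7.0)
  x^k = (0.0, 0.0), subgradient = b - a^T x = 17.0
  y^{k+1} = 0.0 + 0.2*17.0 = 3.4
Step 2: y^k = 3.4, reduced costs: (-2.8, -10.0)
  x^k = (12.0, 12.0), subgradient = b - a^T x = -67.0
  y^{k+1} = 3.4 + 0.2*-67.0 = -10.0
Dual objective at y_2 = -10.0: reduced costs (24.0, 57.0), box minimizer x = (0.0, 0.0)
g(y_2) = b*y + (c1 - a1*y)*x1 + (c2 - a2*y)*x2 = 17*(-10.0) + 24.0*0.0 + 57.0*0.0 = -170.0 + 0.0 + 0.0 = -170.0


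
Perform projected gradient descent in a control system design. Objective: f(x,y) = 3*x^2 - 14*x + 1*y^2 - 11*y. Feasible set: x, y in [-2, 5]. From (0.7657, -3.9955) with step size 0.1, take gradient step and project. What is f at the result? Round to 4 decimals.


Step 1: Compute gradient at (0.7657, -3.9955).
grad_x = 2*3*0.7657 - 14 = -9.4058
grad_y = 2*1*-3.9955 - 11 = -18.991
Step 2: Gradient step.
x_raw = 0.7657 - 0.1*-9.4058 = 1.7063
y_raw = -3.9955 - 0.1*-18.991 = -2.0964
Step 3: Project onto [-2, 5].
x_proj = clip(1.7063) = 1.7063
y_proj = clip(-2.0964) = -2.0
Step 4: Evaluate f.
f(1.7063, -2.0) = 10.8463


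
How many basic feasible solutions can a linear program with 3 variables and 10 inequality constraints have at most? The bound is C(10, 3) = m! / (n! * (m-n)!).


Each vertex corresponds to some choice of n active constraints out of m, so the number of vertices is at most C(m, n) = m! / (n!(m-n)!).
m = 10, n = 3
Numerator: 10 * 9 * 8
Denominator: 3! = 6
C(10, 3) = 120


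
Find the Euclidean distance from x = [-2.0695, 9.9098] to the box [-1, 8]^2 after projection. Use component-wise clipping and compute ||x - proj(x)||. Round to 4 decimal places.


Project each component onto [-1, 8].
clip(-2.0695) = -1.0, clip(9.9098) = 8.0
Projection = [-1.0, 8.0]
Squared diffs: [1.1438, 3.6473]
Distance = sqrt(4.7911) = 2.1889


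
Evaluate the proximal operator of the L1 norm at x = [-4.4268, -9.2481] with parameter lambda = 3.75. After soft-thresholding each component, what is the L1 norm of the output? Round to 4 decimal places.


Soft-thresholding with lambda = 3.75:
prox(-4.4268) = sign(-4.4268)*max(|-4.4268| - 3.75, 0) = -0.6768
prox(-9.2481) = sign(-9.2481)*max(|-9.2481| - 3.75, 0) = -5.4981
prox(x) = [-0.6768, -5.4981]
||prox(x)||_1 = 0.6768 + 5.4981 = 6.1749


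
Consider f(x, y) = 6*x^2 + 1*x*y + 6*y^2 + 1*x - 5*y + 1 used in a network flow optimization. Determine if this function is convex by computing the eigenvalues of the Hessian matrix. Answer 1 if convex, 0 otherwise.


The Hessian of f(x,y) = 6*x^2 + 1*x*y + 6*y^2 + 1*x - 5*y + 1 is:
H = [[12, 1], [1, 12]]
Trace = 12 + 12 = 24
Determinant = 12*12 - (1)^2 = 143
Discriminant = (24)^2 - 4*143 = 4.0
Eigenvalues: lambda_1 = 11.0, lambda_2 = 13.0
The function is convex.

1


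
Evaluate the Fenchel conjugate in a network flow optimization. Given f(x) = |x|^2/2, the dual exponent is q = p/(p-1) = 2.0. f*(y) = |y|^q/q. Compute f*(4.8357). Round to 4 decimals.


The conjugate exponent q satisfies 1/p + 1/q = 1.
p = 2, so q = 2/(2 - 1) = 2.0
|y|^q = 4.8357^2.0 = 23.384
f*(4.8357) = 23.384 / 2.0 = 11.692


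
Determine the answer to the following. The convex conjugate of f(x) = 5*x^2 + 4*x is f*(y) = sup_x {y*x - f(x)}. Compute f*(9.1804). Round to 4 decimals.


f*(y) = sup_x {y*x - a*x^2 - b*x} = sup_x {(y-b)*x - a*x^2}
FOC: (y - b) - 2a*x = 0 => x* = (y - b)/(2a)
x* = (9.1804 - 4)/(2*5) = 0.518
f*(9.1804) = (y-b)^2/(4a) = (9.1804 - 4)^2/(4*5)
= 26.8365/20 = 1.3418


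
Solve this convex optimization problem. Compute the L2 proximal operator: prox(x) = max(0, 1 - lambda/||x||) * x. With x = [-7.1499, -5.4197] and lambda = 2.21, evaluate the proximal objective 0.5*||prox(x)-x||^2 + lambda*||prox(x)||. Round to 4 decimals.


Step 1: Compute ||x||.
||x|| = 8.9719
Step 2: Compute scaling factor.
scale = max(0, 1 - 2.21/8.9719) = 0.7537
Step 3: prox(x) = [-5.3887, -4.0847]
||prox(x)|| = 6.7619
Step 4: Proximal objective.
0.5*||prox-x||^2 = 2.4421
lambda*||prox|| = 14.9438
Total = 17.3858


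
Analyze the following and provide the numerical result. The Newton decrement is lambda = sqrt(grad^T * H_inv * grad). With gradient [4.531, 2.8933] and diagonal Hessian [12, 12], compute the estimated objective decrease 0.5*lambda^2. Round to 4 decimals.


Step 1: H is diagonal, so H^(-1) * g = [0.3776, 0.2411].
Step 2: g^T H^(-1) g = sum_i g_i^2 / H_ii
  = (4.531)^2/12 + (2.8933)^2/12
  = 1.7108 + 0.6976 = 2.4084
Step 3: Objective decrease = 0.5 * g^T H^(-1) g = 1.2042


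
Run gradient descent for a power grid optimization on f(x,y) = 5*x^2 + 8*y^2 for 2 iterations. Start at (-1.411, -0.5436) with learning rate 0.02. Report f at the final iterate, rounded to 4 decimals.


Gradient descent on f(x,y) = 5*x^2 + 8*y^2.
Starting point: (-1.411, -0.5436), alpha = 0.02
Step 1: grad_x = 2*5*-1.411 = -14.11, grad_y = 2*8*-0.5436 = -8.6976
  x_1 = -1.411 - 0.02*-14.11 = -1.1288
  y_1 = -0.5436 - 0.02*-8.6976 = -0.3696
Step 2: grad_x = 2*5*-1.1288 = -11.288, grad_y = 2*8*-0.3696 = -5.9144
  x_2 = -1.1288 - 0.02*-11.288 = -0.903
  y_2 = -0.3696 - 0.02*-5.9144 = -0.2514
f(-0.903, -0.2514) = 5*(-0.903)^2 + 8*(-0.2514)^2 = 4.5829


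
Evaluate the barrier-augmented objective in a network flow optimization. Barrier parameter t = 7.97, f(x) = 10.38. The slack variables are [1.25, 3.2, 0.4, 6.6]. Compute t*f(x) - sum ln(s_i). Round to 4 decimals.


Step 1: Compute log-barrier.
ln values: [0.2231, 1.1632, -0.9163, 1.8871]
phi = -(0.2231 + 1.1632 - 0.9163 + 1.8871) = -2.3571
Step 2: Compute augmented objective.
t*f(x) = 7.97*10.38 = 82.7286
Total = 82.7286 - 2.3571 = 80.3715


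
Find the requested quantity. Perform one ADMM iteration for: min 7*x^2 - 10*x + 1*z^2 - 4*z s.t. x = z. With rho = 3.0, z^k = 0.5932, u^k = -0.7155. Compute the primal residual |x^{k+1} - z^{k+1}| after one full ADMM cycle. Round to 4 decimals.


ADMM iteration with rho = 3.0, z^k = 0.5932, u^k = -0.7155
Step 1: x-update.
Minimize 7*x^2 - 10*x + (3.0/2)*(x - 0.5932 - 0.7155)^2
FOC: (2*7 + 3.0)*x = 10 + 3.0*(0.5932 + 0.7155)
x^{k+1} = 0.8192
Step 2: z-update.
Minimize 1*z^2 - 4*z + (3.0/2)*(0.8192 - z - 0.7155)^2
FOC: (2*1 + 3.0)*z = 4 + 3.0*(0.8192 - 0.7155)
z^{k+1} = 0.8622
Step 3: u-update.
u^{k+1} = -0.7155 + 0.8192 - 0.8622 = -0.7585
Step 4: Primal residual = |0.8192 - 0.8622| = 0.043


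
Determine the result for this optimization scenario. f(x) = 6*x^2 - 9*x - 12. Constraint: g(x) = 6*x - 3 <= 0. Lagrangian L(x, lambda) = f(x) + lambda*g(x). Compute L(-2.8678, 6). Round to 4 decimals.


Step 1: Evaluate f(x).
f(-2.8678) = 6*(-2.8678)^2 - 9*(-2.8678) - 12 = 63.1559
Step 2: Evaluate g(x).
g(-2.8678) = 6*-2.8678 - 3 = -20.2068
Step 3: Compute Lagrangian.
L = 63.1559 + 6*-20.2068 = -58.0849


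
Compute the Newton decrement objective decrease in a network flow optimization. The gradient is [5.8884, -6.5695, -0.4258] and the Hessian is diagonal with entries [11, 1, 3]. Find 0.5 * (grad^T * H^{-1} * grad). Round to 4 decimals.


Step 1: H is diagonal, so H^(-1) * g = [0.5353, -6.5695, -0.1419].
Step 2: g^T H^(-1) g = sum_i g_i^2 / H_ii
  = (5.8884)^2/11 + (-6.5695)^2/1 + (-0.4258)^2/3
  = 3.1521 + 43.1583 + 0.0604 = 46.3709
Step 3: Objective decrease = 0.5 * g^T H^(-1) g = 23.1854


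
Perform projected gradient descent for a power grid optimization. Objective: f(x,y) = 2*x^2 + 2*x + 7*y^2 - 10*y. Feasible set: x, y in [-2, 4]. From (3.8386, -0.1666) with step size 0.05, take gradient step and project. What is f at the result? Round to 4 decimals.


Step 1: Compute gradient at (3.8386, -0.1666).
grad_x = 2*2*3.8386 + 2 = 17.3544
grad_y = 2*7*-0.1666 - 10 = -12.3324
Step 2: Gradient step.
x_raw = 3.8386 - 0.05*17.3544 = 2.9709
y_raw = -0.1666 - 0.05*-12.3324 = 0.45
Step 3: Project onto [-2, 4].
x_proj = clip(2.9709) = 2.9709
y_proj = clip(0.45) = 0.45
Step 4: Evaluate f.
f(2.9709, 0.45) = 20.5114


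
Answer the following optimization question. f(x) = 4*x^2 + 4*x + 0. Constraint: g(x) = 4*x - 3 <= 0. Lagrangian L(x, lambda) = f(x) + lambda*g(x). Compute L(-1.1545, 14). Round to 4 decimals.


Step 1: Evaluate f(x).
f(-1.1545) = 4*(-1.1545)^2 + 4*(-1.1545) + 0 = 0.7135
Step 2: Evaluate g(x).
g(-1.1545) = 4*-1.1545 - 3 = -7.618
Step 3: Compute Lagrangian.
L = 0.7135 + 14*-7.618 = -105.9385


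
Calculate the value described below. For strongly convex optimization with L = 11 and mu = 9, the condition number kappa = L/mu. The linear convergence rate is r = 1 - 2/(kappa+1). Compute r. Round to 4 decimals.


Step 1: Compute the condition number.
kappa = L/mu = 11/9 = 1.2222
Step 2: Compute the convergence rate.
r = 1 - 2/(kappa + 1) = 1 - 2*mu/(L + mu) = (L - mu)/(L + mu) = 2/20 = 0.1


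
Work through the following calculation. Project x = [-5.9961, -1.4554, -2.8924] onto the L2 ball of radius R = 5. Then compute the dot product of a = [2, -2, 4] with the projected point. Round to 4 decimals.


Step 1: Compute ||x|| (intermediates to 6 decimals).
||x|| = sqrt((-5.9961)^2 + (-1.4554)^2 + (-2.8924)^2) = 6.814498
Step 2: Project.
Since ||x|| > R, scale = R/||x|| = 5/6.814498 = 0.73373, proj(x) = scale * x
proj(x) = [-4.399518, -1.067871, -2.122241]
Step 3: Dot product.
a^T * proj(x) = 2*(-4.399518) - 2*(-1.067871) + 4*(-2.122241) = -15.1523


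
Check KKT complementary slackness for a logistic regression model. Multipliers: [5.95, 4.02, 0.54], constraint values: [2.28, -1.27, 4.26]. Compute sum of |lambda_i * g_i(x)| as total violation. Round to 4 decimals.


KKT complementary slackness check:
lambda_1 * g_1 = 5.95 * 2.28 = 13.566
lambda_2 * g_2 = 4.02 * -1.27 = -5.1054
lambda_3 * g_3 = 0.54 * 4.26 = 2.3004
Total violation = 13.566 + 5.1054 + 2.3004 = 20.9718


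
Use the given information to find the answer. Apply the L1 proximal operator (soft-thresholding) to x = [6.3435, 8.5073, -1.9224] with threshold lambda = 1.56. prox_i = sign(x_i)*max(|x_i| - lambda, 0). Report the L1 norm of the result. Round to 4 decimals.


Soft-thresholding with lambda = 1.56:
prox(6.3435) = sign(6.3435)*max(|6.3435| - 1.56, 0) = 4.7835
prox(8.5073) = sign(8.5073)*max(|8.5073| - 1.56, 0) = 6.9473
prox(-1.9224) = sign(-1.9224)*max(|-1.9224| - 1.56, 0) = -0.3624
prox(x) = [4.7835, 6.9473, -0.3624]
||prox(x)||_1 = 4.7835 + 6.9473 + 0.3624 = 12.0932


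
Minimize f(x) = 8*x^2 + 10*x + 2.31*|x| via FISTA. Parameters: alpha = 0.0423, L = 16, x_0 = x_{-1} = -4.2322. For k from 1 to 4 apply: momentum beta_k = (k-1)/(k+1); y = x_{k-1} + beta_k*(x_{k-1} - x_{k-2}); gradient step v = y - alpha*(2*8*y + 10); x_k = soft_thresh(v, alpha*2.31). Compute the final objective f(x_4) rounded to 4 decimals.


FISTA on f(x) = 8*x^2 + 10*x + 2.31*|x|
L = 16, alpha = 0.0423
Iteration 1: beta = 0.0, y = -4.2322 + 0.0*(-4.2322 + 4.2322) = -4.2322
  grad(y) = -57.7152, v = y - alpha*grad = -1.7908
  prox(v) = soft_thresh(-1.7908, 0.0977) = -1.6931
Iteration 2: beta = 0.3333, y = -1.6931 + 0.3333*(-1.6931 + 4.2322) = -0.8468
  grad(y) = -3.5485, v = y - alpha*grad = -0.6967
  prox(v) = soft_thresh(-0.6967, 0.0977) = -0.599
Iteration 3: beta = 0.5, y = -0.599 + 0.5*(-0.599 + 1.6931) = -0.0519
  grad(y) = 9.1699, v = y - alpha*grad = -0.4398
  prox(v) = soft_thresh(-0.4398, 0.0977) = -0.3421
Iteration 4: beta = 0.6, y = -0.3421 + 0.6*(-0.3421 + 0.599) = -0.1879
  grad(y) = 6.9935, v = y - alpha*grad = -0.4837
  prox(v) = soft_thresh(-0.4837, 0.0977) = -0.386
f(x_4) = 8*(-0.386)^2 + 10*(-0.386) + 2.31*|-0.386| = -1.7764


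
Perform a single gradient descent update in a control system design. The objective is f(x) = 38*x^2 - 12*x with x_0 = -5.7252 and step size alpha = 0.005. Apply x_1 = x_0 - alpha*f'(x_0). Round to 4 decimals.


We compute the gradient at x_0 and apply the update.
f'(x) = 76*x - 12
f'(-5.7252) = 76*-5.7252 - 12 = -447.1152
x_1 = -5.7252 - 0.005*-447.1152 = -3.4896


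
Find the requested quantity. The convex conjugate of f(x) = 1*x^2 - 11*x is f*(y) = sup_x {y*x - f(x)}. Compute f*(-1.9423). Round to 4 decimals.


f*(y) = sup_x {y*x - a*x^2 - b*x} = sup_x {(y-b)*x - a*x^2}
FOC: (y - b) - 2a*x = 0 => x* = (y - b)/(2a)
x* = (-1.9423 + 11)/(2*1) = 4.5289
f*(-1.9423) = (y-b)^2/(4a) = (-1.9423 + 11)^2/(4*1)
= 82.0419/4 = 20.5105


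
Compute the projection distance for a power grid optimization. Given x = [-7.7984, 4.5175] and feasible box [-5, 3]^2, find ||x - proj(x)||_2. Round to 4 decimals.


Project each component onto [-5, 3].
clip(-7.7984) = -5.0, clip(4.5175) = 3.0
Projection = [-5.0, 3.0]
Squared diffs: [7.831, 2.3028]
Distance = sqrt(10.1338) = 3.1834


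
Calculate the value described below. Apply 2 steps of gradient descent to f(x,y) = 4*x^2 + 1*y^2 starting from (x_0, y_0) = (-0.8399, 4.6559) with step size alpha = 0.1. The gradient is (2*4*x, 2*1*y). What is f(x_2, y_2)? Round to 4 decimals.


Gradient descent on f(x,y) = 4*x^2 + 1*y^2.
Starting point: (-0.8399, 4.6559), alpha = 0.1
Step 1: grad_x = 2*4*-0.8399 = -6.7192, grad_y = 2*1*4.6559 = 9.3118
  x_1 = -0.8399 - 0.1*-6.7192 = -0.168
  y_1 = 4.6559 - 0.1*9.3118 = 3.7247
Step 2: grad_x = 2*4*-0.168 = -1.3438, grad_y = 2*1*3.7247 = 7.4494
  x_2 = -0.168 - 0.1*-1.3438 = -0.0336
  y_2 = 3.7247 - 0.1*7.4494 = 2.9798
f(-0.0336, 2.9798) = 4*(-0.0336)^2 + 1*2.9798^2 = 8.8836


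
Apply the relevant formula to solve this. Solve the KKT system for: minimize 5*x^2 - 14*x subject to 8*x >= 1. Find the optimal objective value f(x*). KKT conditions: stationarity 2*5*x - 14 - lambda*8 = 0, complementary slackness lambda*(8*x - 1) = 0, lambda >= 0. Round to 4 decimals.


Step 1: Try lambda = 0 (constraint inactive).
Stationarity: 2*5*x - 14 = 0
x* = 14/(2*5) = 1.4
Check constraint: 8*1.4 = 11.2 >= 1 -- satisfied.
Step 2: Compute optimal value.
f(x*) = 5*1.4^2 - 14*1.4 = -9.8


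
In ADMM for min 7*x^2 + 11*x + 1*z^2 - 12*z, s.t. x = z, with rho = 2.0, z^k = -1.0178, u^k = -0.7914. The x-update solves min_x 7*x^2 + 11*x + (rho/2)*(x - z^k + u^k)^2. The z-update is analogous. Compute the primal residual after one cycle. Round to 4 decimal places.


ADMM iteration with rho = 2.0, z^k = -1.0178, u^k = -0.7914
Step 1: x-update.
Minimize 7*x^2 + 11*x + (2.0/2)*(x + 1.0178 - 0.7914)^2
FOC: (2*7 + 2.0)*x = -11 + 2.0*(-1.0178 + 0.7914)
x^{k+1} = -0.7158
Step 2: z-update.
Minimize 1*z^2 - 12*z + (2.0/2)*(-0.7158 - z - 0.7914)^2
FOC: (2*1 + 2.0)*z = 12 + 2.0*(-0.7158 - 0.7914)
z^{k+1} = 2.2464
Step 3: u-update.
u^{k+1} = -0.7914 - 0.7158 - 2.2464 = -3.7536
Step 4: Primal residual = |-0.7158 - 2.2464| = 2.9622


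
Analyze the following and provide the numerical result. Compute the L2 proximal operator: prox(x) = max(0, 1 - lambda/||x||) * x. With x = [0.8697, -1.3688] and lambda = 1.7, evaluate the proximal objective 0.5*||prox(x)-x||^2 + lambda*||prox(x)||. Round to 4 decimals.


Step 1: Compute ||x||.
||x|| = 1.6217
Step 2: Compute scaling factor.
scale = max(0, 1 - 1.7/1.6217) = 0.0
Step 3: prox(x) = [0.0, -0.0]
||prox(x)|| = 0.0
Step 4: Proximal objective.
0.5*||prox-x||^2 = 1.315
lambda*||prox|| = 0.0
Total = 1.315


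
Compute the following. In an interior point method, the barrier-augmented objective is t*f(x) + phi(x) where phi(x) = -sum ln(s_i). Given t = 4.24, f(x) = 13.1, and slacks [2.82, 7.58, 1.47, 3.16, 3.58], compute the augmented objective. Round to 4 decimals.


Step 1: Compute log-barrier.
ln values: [1.0367, 2.0255, 0.3853, 1.1506, 1.2754]
phi = -(1.0367 + 2.0255 + 0.3853 + 1.1506 + 1.2754) = -5.8734
Step 2: Compute augmented objective.
t*f(x) = 4.24*13.1 = 55.544
Total = 55.544 - 5.8734 = 49.6706


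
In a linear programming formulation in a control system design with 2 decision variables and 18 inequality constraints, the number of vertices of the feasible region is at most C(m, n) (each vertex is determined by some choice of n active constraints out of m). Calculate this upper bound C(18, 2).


Each vertex corresponds to some choice of n active constraints out of m, so the number of vertices is at most C(m, n) = m! / (n!(m-n)!).
m = 18, n = 2
Numerator: 18 * 17
Denominator: 2! = 2
C(18, 2) = 153


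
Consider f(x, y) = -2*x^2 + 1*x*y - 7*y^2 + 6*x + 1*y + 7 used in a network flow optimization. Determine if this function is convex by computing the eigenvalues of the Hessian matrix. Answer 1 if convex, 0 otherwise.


The Hessian of f(x,y) = -2*x^2 + 1*x*y - 7*y^2 + 6*x + 1*y + 7 is:
H = [[-4, 1], [1, -14]]
Trace = -4 - 14 = -18
Determinant = -4*-14 - (1)^2 = 55
Discriminant = (-18)^2 - 4*55 = 104.0
Eigenvalues: lambda_1 = -14.099, lambda_2 = -3.901
The function is not convex.

0


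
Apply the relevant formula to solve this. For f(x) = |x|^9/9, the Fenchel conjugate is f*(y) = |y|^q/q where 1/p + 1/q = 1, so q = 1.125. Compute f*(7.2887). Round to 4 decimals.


The conjugate exponent q satisfies 1/p + 1/q = 1.
p = 9, so q = 9/(9 - 1) = 1.125
|y|^q = 7.2887^1.125 = 9.3429
f*(7.2887) = 9.3429 / 1.125 = 8.3048


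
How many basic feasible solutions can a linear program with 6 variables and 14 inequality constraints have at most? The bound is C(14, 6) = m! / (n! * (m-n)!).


Each vertex corresponds to some choice of n active constraints out of m, so the number of vertices is at most C(m, n) = m! / (n!(m-n)!).
m = 14, n = 6
Numerator: 14 * 13 * 12 * 11 * 10 * 9
Denominator: 6! = 720
C(14, 6) = 3003


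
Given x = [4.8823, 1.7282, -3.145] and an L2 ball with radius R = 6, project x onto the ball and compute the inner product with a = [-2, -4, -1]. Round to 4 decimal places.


Step 1: Compute ||x|| (intermediates to 6 decimals).
||x|| = sqrt(4.8823^2 + 1.7282^2 + (-3.145)^2) = 6.059254
Step 2: Project.
Since ||x|| > R, scale = R/||x|| = 6/6.059254 = 0.990221, proj(x) = scale * x
proj(x) = [4.834556, 1.7113, -3.114245]
Step 3: Dot product.
a^T * proj(x) = -2*4.834556 - 4*1.7113 - 1*(-3.114245) = -13.4001


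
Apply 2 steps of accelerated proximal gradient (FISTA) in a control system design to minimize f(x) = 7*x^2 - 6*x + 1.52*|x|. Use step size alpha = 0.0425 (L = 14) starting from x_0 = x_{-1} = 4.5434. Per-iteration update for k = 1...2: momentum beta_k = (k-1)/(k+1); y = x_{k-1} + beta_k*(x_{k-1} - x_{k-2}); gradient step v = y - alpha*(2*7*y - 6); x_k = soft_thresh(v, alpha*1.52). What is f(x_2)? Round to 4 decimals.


FISTA on f(x) = 7*x^2 - 6*x + 1.52*|x|
L = 14, alpha = 0.0425
Iteration 1: beta = 0.0, y = 4.5434 + 0.0*(4.5434 - 4.5434) = 4.5434
  grad(y) = 57.6076, v = y - alpha*grad = 2.0951
  prox(v) = soft_thresh(2.0951, 0.0646) = 2.0305
Iteration 2: beta = 0.3333, y = 2.0305 + 0.3333*(2.0305 - 4.5434) = 1.1928
  grad(y) = 10.6997, v = y - alpha*grad = 0.7381
  prox(v) = soft_thresh(0.7381, 0.0646) = 0.6735
f(x_2) = 7*0.6735^2 - 6*0.6735 + 1.52*|0.6735| = 0.1579


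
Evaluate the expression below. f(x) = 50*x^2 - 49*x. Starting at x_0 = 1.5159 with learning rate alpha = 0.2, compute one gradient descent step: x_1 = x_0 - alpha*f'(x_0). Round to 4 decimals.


We compute the gradient at x_0 and apply the update.
f'(x) = 100*x - 49
f'(1.5159) = 100*1.5159 - 49 = 102.59
x_1 = 1.5159 - 0.2*102.59 = -19.0021


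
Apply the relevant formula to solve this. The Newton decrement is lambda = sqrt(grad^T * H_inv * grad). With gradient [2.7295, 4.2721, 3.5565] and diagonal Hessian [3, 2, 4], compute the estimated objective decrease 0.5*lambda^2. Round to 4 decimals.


Step 1: H is diagonal, so H^(-1) * g = [0.9098, 2.1361, 0.8891].
Step 2: g^T H^(-1) g = sum_i g_i^2 / H_ii
  = (2.7295)^2/3 + (4.2721)^2/2 + (3.5565)^2/4
  = 2.4834 + 9.1254 + 3.1622 = 14.771
Step 3: Objective decrease = 0.5 * g^T H^(-1) g = 7.3855


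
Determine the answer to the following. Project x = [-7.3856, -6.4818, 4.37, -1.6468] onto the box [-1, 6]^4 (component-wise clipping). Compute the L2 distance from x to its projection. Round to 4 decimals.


Project each component onto [-1, 6].
clip(-7.3856) = -1.0, clip(-6.4818) = -1.0, clip(4.37) = 4.37, clip(-1.6468) = -1.0
Projection = [-1.0, -1.0, 4.37, -1.0]
Squared diffs: [40.7759, 30.0501, 0.0, 0.4184]
Distance = sqrt(71.2444) = 8.4406


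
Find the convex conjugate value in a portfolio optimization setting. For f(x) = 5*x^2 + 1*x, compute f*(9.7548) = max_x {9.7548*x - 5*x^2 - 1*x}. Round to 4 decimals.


f*(y) = sup_x {y*x - a*x^2 - b*x} = sup_x {(y-b)*x - a*x^2}
FOC: (y - b) - 2a*x = 0 => x* = (y - b)/(2a)
x* = (9.7548 - 1)/(2*5) = 0.8755
f*(9.7548) = (y-b)^2/(4a) = (9.7548 - 1)^2/(4*5)
= 76.6465/20 = 3.8323


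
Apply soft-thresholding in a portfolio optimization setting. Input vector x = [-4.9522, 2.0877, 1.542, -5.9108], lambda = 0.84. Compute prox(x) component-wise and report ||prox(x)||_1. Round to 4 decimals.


Soft-thresholding with lambda = 0.84:
prox(-4.9522) = sign(-4.9522)*max(|-4.9522| - 0.84, 0) = -4.1122
prox(2.0877) = sign(2.0877)*max(|2.0877| - 0.84, 0) = 1.2477
prox(1.542) = sign(1.542)*max(|1.542| - 0.84, 0) = 0.702
prox(-5.9108) = sign(-5.9108)*max(|-5.9108| - 0.84, 0) = -5.0708
prox(x) = [-4.1122, 1.2477, 0.702, -5.0708]
||prox(x)||_1 = 4.1122 + 1.2477 + 0.702 + 5.0708 = 11.1327


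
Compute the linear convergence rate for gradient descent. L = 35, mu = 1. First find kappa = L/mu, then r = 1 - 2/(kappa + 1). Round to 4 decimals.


Step 1: Compute the condition number.
kappa = L/mu = 35/1 = 35.0
Step 2: Compute the convergence rate.
r = 1 - 2/(kappa + 1) = 1 - 2*mu/(L + mu) = (L - mu)/(L + mu) = 34/36 = 0.9444


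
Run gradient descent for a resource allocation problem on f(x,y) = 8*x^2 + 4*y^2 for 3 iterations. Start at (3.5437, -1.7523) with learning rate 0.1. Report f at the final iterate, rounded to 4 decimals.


Gradient descent on f(x,y) = 8*x^2 + 4*y^2.
Starting point: (3.5437, -1.7523), alpha = 0.1
Step 1: grad_x = 2*8*3.5437 = 56.6992, grad_y = 2*4*-1.7523 = -14.0184
  x_1 = 3.5437 - 0.1*56.6992 = -2.1262
  y_1 = -1.7523 - 0.1*-14.0184 = -0.3505
Step 2: grad_x = 2*8*-2.1262 = -34.0195, grad_y = 2*4*-0.3505 = -2.8037
  x_2 = -2.1262 - 0.1*-34.0195 = 1.2757
  y_2 = -0.3505 - 0.1*-2.8037 = -0.0701
Step 3: grad_x = 2*8*1.2757 = 20.4117, grad_y = 2*4*-0.0701 = -0.5607
  x_3 = 1.2757 - 0.1*20.4117 = -0.7654
  y_3 = -0.0701 - 0.1*-0.5607 = -0.014
f(-0.7654, -0.014) = 8*(-0.7654)^2 + 4*(-0.014)^2 = 4.688


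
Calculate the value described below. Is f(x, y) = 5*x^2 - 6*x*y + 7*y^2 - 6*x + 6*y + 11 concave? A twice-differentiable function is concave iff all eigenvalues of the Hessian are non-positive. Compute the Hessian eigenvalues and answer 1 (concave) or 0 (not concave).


The Hessian of f(x,y) = 5*x^2 - 6*x*y + 7*y^2 - 6*x + 6*y + 11 is:
H = [[10, -6], [-6, 14]]
Trace = 10 + 14 = 24
Determinant = 10*14 - (-6)^2 = 104
Discriminant = (24)^2 - 4*104 = 160.0
Eigenvalues: lambda_1 = 5.6754, lambda_2 = 18.3246
The function is not concave.

0


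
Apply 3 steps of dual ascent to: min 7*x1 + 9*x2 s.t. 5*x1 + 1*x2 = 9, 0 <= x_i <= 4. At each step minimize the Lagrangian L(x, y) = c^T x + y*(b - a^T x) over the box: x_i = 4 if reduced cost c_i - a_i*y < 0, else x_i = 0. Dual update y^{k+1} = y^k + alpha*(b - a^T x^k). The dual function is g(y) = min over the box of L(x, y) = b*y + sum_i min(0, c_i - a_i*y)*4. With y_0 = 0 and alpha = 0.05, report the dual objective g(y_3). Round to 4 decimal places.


Dual ascent for LP: min 7*x1 + 9*x2, 5*x1 + 1*x2 = 9, 0 <= x_i <= 4
Step 1: y^k = 0.0, reduced costs: (7.0, 9.0)
  x^k = (0.0, 0.0), subgradient = b - a^T x = 9.0
  y^{k+1} = 0.0 + 0.05*9.0 = 0.45
Step 2: y^k = 0.45, reduced costs: (4.75, 8.55)
  x^k = (0.0, 0.0), subgradient = b - a^T x = 9.0
  y^{k+1} = 0.45 + 0.05*9.0 = 0.9
Step 3: y^k = 0.9, reduced costs: (2.5, 8.1)
  x^k = (0.0, 0.0), subgradient = b - a^T x = 9.0
  y^{k+1} = 0.9 + 0.05*9.0 = 1.35
Dual objective at y_3 = 1.35: reduced costs (0.25, 7.65), box minimizer x = (0.0, 0.0)
g(y_3) = b*y + (c1 - a1*y)*x1 + (c2 - a2*y)*x2 = 9*1.35 + 0.25*0.0 + 7.65*0.0 = 12.15 + 0.0 + 0.0 = 12.15


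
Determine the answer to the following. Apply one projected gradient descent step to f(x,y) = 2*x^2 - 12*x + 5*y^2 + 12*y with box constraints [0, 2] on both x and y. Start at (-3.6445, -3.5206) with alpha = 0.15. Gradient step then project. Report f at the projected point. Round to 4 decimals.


Step 1: Compute gradient at (-3.6445, -3.5206).
grad_x = 2*2*-3.6445 - 12 = -26.578
grad_y = 2*5*-3.5206 + 12 = -23.206
Step 2: Gradient step.
x_raw = -3.6445 - 0.15*-26.578 = 0.3422
y_raw = -3.5206 - 0.15*-23.206 = -0.0397
Step 3: Project onto [0, 2].
x_proj = clip(0.3422) = 0.3422
y_proj = clip(-0.0397) = 0.0
Step 4: Evaluate f.
f(0.3422, 0.0) = -3.8722
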